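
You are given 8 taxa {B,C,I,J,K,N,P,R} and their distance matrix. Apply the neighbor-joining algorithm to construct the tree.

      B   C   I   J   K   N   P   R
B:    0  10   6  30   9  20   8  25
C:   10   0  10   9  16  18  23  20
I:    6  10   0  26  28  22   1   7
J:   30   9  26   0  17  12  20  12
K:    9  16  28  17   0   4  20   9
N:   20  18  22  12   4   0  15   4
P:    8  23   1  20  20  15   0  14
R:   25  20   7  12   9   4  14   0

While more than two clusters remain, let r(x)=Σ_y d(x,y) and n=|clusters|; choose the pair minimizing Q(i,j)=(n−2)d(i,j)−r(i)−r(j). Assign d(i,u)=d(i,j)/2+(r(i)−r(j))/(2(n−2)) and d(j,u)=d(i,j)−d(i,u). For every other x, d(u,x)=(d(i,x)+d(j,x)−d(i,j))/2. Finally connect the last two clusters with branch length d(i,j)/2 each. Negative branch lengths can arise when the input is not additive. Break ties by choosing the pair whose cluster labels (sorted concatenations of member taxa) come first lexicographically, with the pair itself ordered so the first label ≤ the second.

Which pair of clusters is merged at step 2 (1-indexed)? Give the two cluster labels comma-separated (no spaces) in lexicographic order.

B,IP

step 1: merge (I,P) at d=1, Q=-195; branch lengths I→5/12, P→7/12; new cluster IP
  updated: d(B,IP)=13/2, d(C,IP)=16, d(IP,J)=45/2, d(IP,K)=47/2, d(IP,N)=18, d(IP,R)=10
step 2: merge (B,IP) at d=13/2, Q=-329/2; branch lengths B→73/20, IP→57/20; new cluster BIP
  updated: d(BIP,C)=39/4, d(BIP,J)=23, d(BIP,K)=13, d(BIP,N)=63/4, d(BIP,R)=57/4
step 3: merge (C,J) at d=9, Q=-439/4; branch lengths C→143/32, J→145/32; new cluster CJ
  updated: d(BIP,CJ)=95/8, d(CJ,K)=12, d(CJ,N)=21/2, d(CJ,R)=23/2
step 4: merge (BIP,CJ) at d=95/8, Q=-521/8; branch lengths BIP→119/16, CJ→71/16; new cluster BCIJP
  updated: d(BCIJP,K)=105/16, d(BCIJP,N)=115/16, d(BCIJP,R)=111/16
step 5: merge (BCIJP,K) at d=105/16, Q=-217/8; branch lengths BCIJP→57/16, K→3; new cluster BCIJKP
  updated: d(BCIJKP,N)=37/16, d(BCIJKP,R)=75/16
step 6: merge (BCIJKP,N) at d=37/16, Q=-11; branch lengths BCIJKP→3/2, N→13/16; new cluster BCIJKNP
  updated: d(BCIJKNP,R)=51/16
step 7: merge (BCIJKNP,R) at d=51/16; branch lengths BCIJKNP→51/32, R→51/32; new cluster BCIJKNPR
final tree: (((((B:73/20,(I:5/12,P:7/12):57/20):119/16,(C:143/32,J:145/32):71/16):57/16,K:3):3/2,N:13/16):51/32,R:51/32)
total length: 647/16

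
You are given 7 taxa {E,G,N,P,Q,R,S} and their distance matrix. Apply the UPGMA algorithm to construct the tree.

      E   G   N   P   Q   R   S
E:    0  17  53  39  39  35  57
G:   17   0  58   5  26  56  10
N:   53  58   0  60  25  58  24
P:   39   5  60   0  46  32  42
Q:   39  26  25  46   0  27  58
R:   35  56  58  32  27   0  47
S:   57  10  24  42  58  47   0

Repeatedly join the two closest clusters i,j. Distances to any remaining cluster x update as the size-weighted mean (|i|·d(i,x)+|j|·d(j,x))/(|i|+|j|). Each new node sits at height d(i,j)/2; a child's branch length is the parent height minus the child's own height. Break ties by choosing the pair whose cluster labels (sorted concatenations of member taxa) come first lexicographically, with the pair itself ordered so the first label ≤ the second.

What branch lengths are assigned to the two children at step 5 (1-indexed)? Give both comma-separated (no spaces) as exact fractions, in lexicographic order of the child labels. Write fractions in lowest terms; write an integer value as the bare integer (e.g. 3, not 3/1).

iteration 1: select G,P (d=5); attach at lengths (5/2, 5/2); label the merged cluster GP
  updated: d(E,GP)=28, d(GP,N)=59, d(GP,Q)=36, d(GP,R)=44, d(GP,S)=26
iteration 2: select N,S (d=24); attach at lengths (12, 12); label the merged cluster NS
  updated: d(E,NS)=55, d(GP,NS)=85/2, d(NS,Q)=83/2, d(NS,R)=105/2
iteration 3: select Q,R (d=27); attach at lengths (27/2, 27/2); label the merged cluster QR
  updated: d(E,QR)=37, d(GP,QR)=40, d(NS,QR)=47
iteration 4: select E,GP (d=28); attach at lengths (14, 23/2); label the merged cluster EGP
  updated: d(EGP,NS)=140/3, d(EGP,QR)=39
iteration 5: select EGP,QR (d=39); attach at lengths (11/2, 6); label the merged cluster EGPQR
  updated: d(EGPQR,NS)=234/5
iteration 6: select EGPQR,NS (d=234/5); attach at lengths (39/10, 57/5); label the merged cluster EGNPQRS
final tree: (((E:14,(G:5/2,P:5/2):23/2):11/2,(Q:27/2,R:27/2):6):39/10,(N:12,S:12):57/5)
total length: 1083/10

11/2,6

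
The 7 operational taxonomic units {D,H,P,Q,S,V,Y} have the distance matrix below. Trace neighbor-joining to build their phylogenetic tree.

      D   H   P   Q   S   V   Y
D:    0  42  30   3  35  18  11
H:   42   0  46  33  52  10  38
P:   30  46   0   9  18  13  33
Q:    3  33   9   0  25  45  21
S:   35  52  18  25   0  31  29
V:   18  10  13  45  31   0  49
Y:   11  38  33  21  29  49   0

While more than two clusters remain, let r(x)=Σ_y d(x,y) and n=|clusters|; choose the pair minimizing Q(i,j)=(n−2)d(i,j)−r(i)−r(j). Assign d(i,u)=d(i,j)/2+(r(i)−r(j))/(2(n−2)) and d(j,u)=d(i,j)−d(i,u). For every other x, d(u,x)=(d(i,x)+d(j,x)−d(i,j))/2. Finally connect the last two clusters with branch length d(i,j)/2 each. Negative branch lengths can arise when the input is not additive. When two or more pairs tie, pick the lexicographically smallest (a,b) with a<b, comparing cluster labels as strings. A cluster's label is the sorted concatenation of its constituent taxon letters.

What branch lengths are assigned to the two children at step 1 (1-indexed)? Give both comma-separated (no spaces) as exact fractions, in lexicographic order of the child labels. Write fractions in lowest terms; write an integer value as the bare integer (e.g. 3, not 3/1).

iteration 1: select H,V (d=10, Q=-337); attach at lengths (21/2, -1/2); label the merged cluster HV
  updated: d(D,HV)=25, d(HV,P)=49/2, d(HV,Q)=34, d(HV,S)=73/2, d(HV,Y)=77/2
iteration 2: select D,Y (d=11, Q=-385/2); attach at lengths (31/16, 145/16); label the merged cluster DY
  updated: d(DY,HV)=105/4, d(DY,P)=26, d(DY,Q)=13/2, d(DY,S)=53/2
iteration 3: select DY,Q (d=13/2, Q=-561/4); attach at lengths (121/24, 35/24); label the merged cluster DQY
  updated: d(DQY,HV)=215/8, d(DQY,P)=57/4, d(DQY,S)=45/2
iteration 4: select DQY,HV (d=215/8, Q=-391/4); attach at lengths (59/8, 39/2); label the merged cluster DHQVY
  updated: d(DHQVY,P)=95/16, d(DHQVY,S)=257/16
iteration 5: select DHQVY,P (d=95/16, Q=-40); attach at lengths (2, 63/16); label the merged cluster DHPQVY
  updated: d(DHPQVY,S)=225/16
iteration 6: select DHPQVY,S (d=225/16); attach at lengths (225/32, 225/32); label the merged cluster DHPQSVY
final tree: (((((D:31/16,Y:145/16):121/24,Q:35/24):59/8,(H:21/2,V:-1/2):39/2):2,P:63/16):225/32,S:225/32)
total length: 595/8

21/2,-1/2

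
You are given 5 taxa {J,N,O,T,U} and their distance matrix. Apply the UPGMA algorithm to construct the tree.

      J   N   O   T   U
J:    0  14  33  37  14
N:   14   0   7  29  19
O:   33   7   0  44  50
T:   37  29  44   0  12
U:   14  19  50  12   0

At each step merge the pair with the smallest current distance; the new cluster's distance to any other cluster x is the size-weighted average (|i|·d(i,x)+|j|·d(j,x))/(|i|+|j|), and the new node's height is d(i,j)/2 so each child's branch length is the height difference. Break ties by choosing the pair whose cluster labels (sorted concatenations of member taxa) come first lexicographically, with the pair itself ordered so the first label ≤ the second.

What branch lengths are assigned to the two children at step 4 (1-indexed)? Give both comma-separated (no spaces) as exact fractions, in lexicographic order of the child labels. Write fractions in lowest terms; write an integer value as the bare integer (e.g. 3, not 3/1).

13/3,121/12

step 1: merge (N,O) at d=7; branch lengths N→7/2, O→7/2; new cluster NO
  updated: d(J,NO)=47/2, d(NO,T)=73/2, d(NO,U)=69/2
step 2: merge (T,U) at d=12; branch lengths T→6, U→6; new cluster TU
  updated: d(J,TU)=51/2, d(NO,TU)=71/2
step 3: merge (J,NO) at d=47/2; branch lengths J→47/4, NO→33/4; new cluster JNO
  updated: d(JNO,TU)=193/6
step 4: merge (JNO,TU) at d=193/6; branch lengths JNO→13/3, TU→121/12; new cluster JNOTU
final tree: ((J:47/4,(N:7/2,O:7/2):33/4):13/3,(T:6,U:6):121/12)
total length: 641/12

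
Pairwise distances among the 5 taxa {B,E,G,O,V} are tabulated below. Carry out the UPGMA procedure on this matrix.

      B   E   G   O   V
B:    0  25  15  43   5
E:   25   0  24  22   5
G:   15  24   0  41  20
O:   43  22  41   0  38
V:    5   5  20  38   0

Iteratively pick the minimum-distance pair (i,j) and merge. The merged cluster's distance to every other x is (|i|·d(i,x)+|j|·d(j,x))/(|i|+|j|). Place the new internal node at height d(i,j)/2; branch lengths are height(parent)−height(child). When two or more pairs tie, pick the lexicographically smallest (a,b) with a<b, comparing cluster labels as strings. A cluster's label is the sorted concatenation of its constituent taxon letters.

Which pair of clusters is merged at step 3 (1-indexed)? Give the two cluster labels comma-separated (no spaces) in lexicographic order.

BEV,G

iteration 1: select B,V (d=5); attach at lengths (5/2, 5/2); label the merged cluster BV
  updated: d(BV,E)=15, d(BV,G)=35/2, d(BV,O)=81/2
iteration 2: select BV,E (d=15); attach at lengths (5, 15/2); label the merged cluster BEV
  updated: d(BEV,G)=59/3, d(BEV,O)=103/3
iteration 3: select BEV,G (d=59/3); attach at lengths (7/3, 59/6); label the merged cluster BEGV
  updated: d(BEGV,O)=36
iteration 4: select BEGV,O (d=36); attach at lengths (49/6, 18); label the merged cluster BEGOV
final tree: ((((B:5/2,V:5/2):5,E:15/2):7/3,G:59/6):49/6,O:18)
total length: 335/6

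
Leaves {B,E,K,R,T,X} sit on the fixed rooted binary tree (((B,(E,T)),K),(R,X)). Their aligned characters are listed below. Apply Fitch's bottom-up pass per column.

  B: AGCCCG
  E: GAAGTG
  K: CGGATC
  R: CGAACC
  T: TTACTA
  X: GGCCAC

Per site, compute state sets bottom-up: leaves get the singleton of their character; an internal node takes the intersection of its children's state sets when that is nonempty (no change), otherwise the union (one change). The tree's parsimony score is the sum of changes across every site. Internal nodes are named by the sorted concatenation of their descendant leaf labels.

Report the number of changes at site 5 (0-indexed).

2

site 0, node ET: E={G} ∪ T={T} → {G,T} (+1)
site 0, node BET: B={A} ∪ ET={G,T} → {A,G,T} (+1)
site 0, node BEKT: BET={A,G,T} ∪ K={C} → {A,C,G,T} (+1)
site 0, node RX: R={C} ∪ X={G} → {C,G} (+1)
site 0, node BEKRTX: BEKT={A,C,G,T} ∩ RX={C,G} → {C,G} (+0)
site 1, node ET: E={A} ∪ T={T} → {A,T} (+1)
site 1, node BET: B={G} ∪ ET={A,T} → {A,G,T} (+1)
site 1, node BEKT: BET={A,G,T} ∩ K={G} → {G} (+0)
site 1, node RX: R={G} ∩ X={G} → {G} (+0)
site 1, node BEKRTX: BEKT={G} ∩ RX={G} → {G} (+0)
site 2, node ET: E={A} ∩ T={A} → {A} (+0)
site 2, node BET: B={C} ∪ ET={A} → {A,C} (+1)
site 2, node BEKT: BET={A,C} ∪ K={G} → {A,C,G} (+1)
site 2, node RX: R={A} ∪ X={C} → {A,C} (+1)
site 2, node BEKRTX: BEKT={A,C,G} ∩ RX={A,C} → {A,C} (+0)
site 3, node ET: E={G} ∪ T={C} → {C,G} (+1)
site 3, node BET: B={C} ∩ ET={C,G} → {C} (+0)
site 3, node BEKT: BET={C} ∪ K={A} → {A,C} (+1)
site 3, node RX: R={A} ∪ X={C} → {A,C} (+1)
site 3, node BEKRTX: BEKT={A,C} ∩ RX={A,C} → {A,C} (+0)
site 4, node ET: E={T} ∩ T={T} → {T} (+0)
site 4, node BET: B={C} ∪ ET={T} → {C,T} (+1)
site 4, node BEKT: BET={C,T} ∩ K={T} → {T} (+0)
site 4, node RX: R={C} ∪ X={A} → {A,C} (+1)
site 4, node BEKRTX: BEKT={T} ∪ RX={A,C} → {A,C,T} (+1)
site 5, node ET: E={G} ∪ T={A} → {A,G} (+1)
site 5, node BET: B={G} ∩ ET={A,G} → {G} (+0)
site 5, node BEKT: BET={G} ∪ K={C} → {C,G} (+1)
site 5, node RX: R={C} ∩ X={C} → {C} (+0)
site 5, node BEKRTX: BEKT={C,G} ∩ RX={C} → {C} (+0)
per-site changes: [4, 2, 3, 3, 3, 2]; total = 17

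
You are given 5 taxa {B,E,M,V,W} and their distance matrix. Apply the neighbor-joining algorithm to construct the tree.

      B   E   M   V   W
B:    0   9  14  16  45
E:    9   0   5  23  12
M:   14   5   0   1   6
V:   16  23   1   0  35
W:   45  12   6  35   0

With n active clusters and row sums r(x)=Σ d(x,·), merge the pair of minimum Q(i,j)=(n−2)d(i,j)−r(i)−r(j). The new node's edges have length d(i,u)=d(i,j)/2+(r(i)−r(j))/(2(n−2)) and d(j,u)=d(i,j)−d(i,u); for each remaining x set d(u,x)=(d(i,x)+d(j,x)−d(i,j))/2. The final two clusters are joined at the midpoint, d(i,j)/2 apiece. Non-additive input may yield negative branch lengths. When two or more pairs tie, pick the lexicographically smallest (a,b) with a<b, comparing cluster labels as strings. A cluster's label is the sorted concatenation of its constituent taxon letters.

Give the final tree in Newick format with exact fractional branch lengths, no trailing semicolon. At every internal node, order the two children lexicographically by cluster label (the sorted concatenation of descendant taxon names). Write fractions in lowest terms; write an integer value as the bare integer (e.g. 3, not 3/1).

1. join B+V (d=16, Q=-111) ⇒ BV; edges |B|=19/2, |V|=13/2
  updated: d(BV,E)=8, d(BV,M)=-1/2, d(BV,W)=32
2. join BV+M (d=-1/2, Q=-51) ⇒ BMV; edges |BV|=7, |M|=-15/2
  updated: d(BMV,E)=27/4, d(BMV,W)=77/4
3. join BMV+E (d=27/4, Q=-38) ⇒ BEMV; edges |BMV|=7, |E|=-1/4
  updated: d(BEMV,W)=49/4
4. join BEMV+W (d=49/4) ⇒ BEMVW; edges |BEMV|=49/8, |W|=49/8
final tree: ((((B:19/2,V:13/2):7,M:-15/2):7,E:-1/4):49/8,W:49/8)
total length: 69/2

((((B:19/2,V:13/2):7,M:-15/2):7,E:-1/4):49/8,W:49/8)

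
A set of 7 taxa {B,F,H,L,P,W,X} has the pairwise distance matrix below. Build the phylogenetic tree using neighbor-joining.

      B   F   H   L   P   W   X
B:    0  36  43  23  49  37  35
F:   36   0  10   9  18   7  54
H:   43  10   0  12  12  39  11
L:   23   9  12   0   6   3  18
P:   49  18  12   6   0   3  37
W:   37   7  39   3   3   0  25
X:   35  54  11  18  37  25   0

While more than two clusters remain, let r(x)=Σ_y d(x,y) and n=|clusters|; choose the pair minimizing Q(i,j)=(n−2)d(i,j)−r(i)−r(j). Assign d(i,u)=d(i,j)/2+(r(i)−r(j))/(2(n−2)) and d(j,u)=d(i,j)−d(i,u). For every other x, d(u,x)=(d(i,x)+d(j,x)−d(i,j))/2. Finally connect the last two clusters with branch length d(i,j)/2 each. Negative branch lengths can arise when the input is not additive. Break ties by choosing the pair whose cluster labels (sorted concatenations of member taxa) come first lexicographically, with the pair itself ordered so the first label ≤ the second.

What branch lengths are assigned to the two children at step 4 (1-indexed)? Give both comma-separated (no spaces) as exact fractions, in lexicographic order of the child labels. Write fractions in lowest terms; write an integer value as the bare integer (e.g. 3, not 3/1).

step 1: merge (H,X) at d=11, Q=-252; branch lengths H→1/5, X→54/5; new cluster HX
  updated: d(B,HX)=67/2, d(F,HX)=53/2, d(HX,L)=19/2, d(HX,P)=19, d(HX,W)=53/2
step 2: merge (B,HX) at d=67/2, Q=-319/2; branch lengths B→395/16, HX→141/16; new cluster BHX
  updated: d(BHX,F)=29/2, d(BHX,L)=-1/2, d(BHX,P)=69/4, d(BHX,W)=15
step 3: merge (BHX,L) at d=-1/2, Q=-261/4; branch lengths BHX→109/24, L→-121/24; new cluster BHLX
  updated: d(BHLX,F)=12, d(BHLX,P)=95/8, d(BHLX,W)=37/4
step 4: merge (BHLX,F) at d=12, Q=-369/8; branch lengths BHLX→161/32, F→223/32; new cluster BFHLX
  updated: d(BFHLX,P)=143/16, d(BFHLX,W)=17/8
step 5: merge (BFHLX,P) at d=143/16, Q=-225/16; branch lengths BFHLX→129/32, P→157/32; new cluster BFHLPX
  updated: d(BFHLPX,W)=-61/32
step 6: merge (BFHLPX,W) at d=-61/32; branch lengths BFHLPX→-61/64, W→-61/64; new cluster BFHLPWX
final tree: (((((B:395/16,(H:1/5,X:54/5):141/16):109/24,L:-121/24):161/32,F:223/32):129/32,P:157/32):-61/64,W:-61/64)
total length: 2017/32

161/32,223/32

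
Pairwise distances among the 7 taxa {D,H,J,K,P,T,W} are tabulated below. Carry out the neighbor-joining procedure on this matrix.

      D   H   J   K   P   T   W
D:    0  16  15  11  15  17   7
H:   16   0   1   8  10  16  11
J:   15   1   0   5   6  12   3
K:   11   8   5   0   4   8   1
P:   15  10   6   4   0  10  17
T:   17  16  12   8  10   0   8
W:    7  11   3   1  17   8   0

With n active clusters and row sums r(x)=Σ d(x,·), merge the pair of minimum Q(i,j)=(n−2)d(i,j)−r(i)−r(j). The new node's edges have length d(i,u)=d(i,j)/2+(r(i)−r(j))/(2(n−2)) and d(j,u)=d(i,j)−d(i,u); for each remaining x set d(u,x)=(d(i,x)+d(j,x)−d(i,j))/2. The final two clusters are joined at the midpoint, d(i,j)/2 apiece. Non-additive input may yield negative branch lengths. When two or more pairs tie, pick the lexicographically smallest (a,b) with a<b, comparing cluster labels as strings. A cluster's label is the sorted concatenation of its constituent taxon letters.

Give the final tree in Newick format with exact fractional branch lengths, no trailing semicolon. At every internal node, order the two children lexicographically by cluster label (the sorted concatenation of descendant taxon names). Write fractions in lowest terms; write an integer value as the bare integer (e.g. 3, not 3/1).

1. join H+J (d=1, Q=-99) ⇒ HJ; edges |H|=5/2, |J|=-3/2
  updated: d(D,HJ)=15, d(HJ,K)=6, d(HJ,P)=15/2, d(HJ,T)=27/2, d(HJ,W)=13/2
2. join D+W (d=7, Q=-153/2) ⇒ DW; edges |D|=107/16, |W|=5/16
  updated: d(DW,HJ)=29/4, d(DW,K)=5/2, d(DW,P)=25/2, d(DW,T)=9
3. join HJ+P (d=15/2, Q=-183/4) ⇒ HJP; edges |HJ|=91/24, |P|=89/24
  updated: d(DW,HJP)=49/8, d(HJP,K)=5/4, d(HJP,T)=8
4. join DW+T (d=9, Q=-197/8) ⇒ DTW; edges |DW|=85/32, |T|=203/32
  updated: d(DTW,HJP)=41/16, d(DTW,K)=3/4
5. join DTW+HJP (d=41/16, Q=-73/16) ⇒ DHJPTW; edges |DTW|=33/32, |HJP|=49/32
  updated: d(DHJPTW,K)=-9/32
6. join DHJPTW+K (d=-9/32) ⇒ DHJKPTW; edges |DHJPTW|=-9/64, |K|=-9/64
final tree: ((((D:107/16,W:5/16):85/32,T:203/32):33/32,((H:5/2,J:-3/2):91/24,P:89/24):49/32):-9/64,K:-9/64)
total length: 857/32

((((D:107/16,W:5/16):85/32,T:203/32):33/32,((H:5/2,J:-3/2):91/24,P:89/24):49/32):-9/64,K:-9/64)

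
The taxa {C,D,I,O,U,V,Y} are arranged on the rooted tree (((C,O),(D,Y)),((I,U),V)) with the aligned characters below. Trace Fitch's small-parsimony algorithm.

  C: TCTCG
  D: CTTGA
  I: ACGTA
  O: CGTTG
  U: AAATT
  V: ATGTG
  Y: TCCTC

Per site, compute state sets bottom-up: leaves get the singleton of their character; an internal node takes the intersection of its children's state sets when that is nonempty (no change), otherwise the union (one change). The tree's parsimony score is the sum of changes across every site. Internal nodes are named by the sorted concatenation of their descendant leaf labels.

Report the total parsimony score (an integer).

[col 0] CO: children C:{T}, O:{C} ∪→ {C,T}; cost 1
[col 0] DY: children D:{C}, Y:{T} ∪→ {C,T}; cost 1
[col 0] CDOY: children CO:{C,T}, DY:{C,T} ∩→ {C,T}; cost 0
[col 0] IU: children I:{A}, U:{A} ∩→ {A}; cost 0
[col 0] IUV: children IU:{A}, V:{A} ∩→ {A}; cost 0
[col 0] CDIOUVY: children CDOY:{C,T}, IUV:{A} ∪→ {A,C,T}; cost 1
[col 1] CO: children C:{C}, O:{G} ∪→ {C,G}; cost 1
[col 1] DY: children D:{T}, Y:{C} ∪→ {C,T}; cost 1
[col 1] CDOY: children CO:{C,G}, DY:{C,T} ∩→ {C}; cost 0
[col 1] IU: children I:{C}, U:{A} ∪→ {A,C}; cost 1
[col 1] IUV: children IU:{A,C}, V:{T} ∪→ {A,C,T}; cost 1
[col 1] CDIOUVY: children CDOY:{C}, IUV:{A,C,T} ∩→ {C}; cost 0
[col 2] CO: children C:{T}, O:{T} ∩→ {T}; cost 0
[col 2] DY: children D:{T}, Y:{C} ∪→ {C,T}; cost 1
[col 2] CDOY: children CO:{T}, DY:{C,T} ∩→ {T}; cost 0
[col 2] IU: children I:{G}, U:{A} ∪→ {A,G}; cost 1
[col 2] IUV: children IU:{A,G}, V:{G} ∩→ {G}; cost 0
[col 2] CDIOUVY: children CDOY:{T}, IUV:{G} ∪→ {G,T}; cost 1
[col 3] CO: children C:{C}, O:{T} ∪→ {C,T}; cost 1
[col 3] DY: children D:{G}, Y:{T} ∪→ {G,T}; cost 1
[col 3] CDOY: children CO:{C,T}, DY:{G,T} ∩→ {T}; cost 0
[col 3] IU: children I:{T}, U:{T} ∩→ {T}; cost 0
[col 3] IUV: children IU:{T}, V:{T} ∩→ {T}; cost 0
[col 3] CDIOUVY: children CDOY:{T}, IUV:{T} ∩→ {T}; cost 0
[col 4] CO: children C:{G}, O:{G} ∩→ {G}; cost 0
[col 4] DY: children D:{A}, Y:{C} ∪→ {A,C}; cost 1
[col 4] CDOY: children CO:{G}, DY:{A,C} ∪→ {A,C,G}; cost 1
[col 4] IU: children I:{A}, U:{T} ∪→ {A,T}; cost 1
[col 4] IUV: children IU:{A,T}, V:{G} ∪→ {A,G,T}; cost 1
[col 4] CDIOUVY: children CDOY:{A,C,G}, IUV:{A,G,T} ∩→ {A,G}; cost 0
per-site changes: [3, 4, 3, 2, 4]; total = 16

16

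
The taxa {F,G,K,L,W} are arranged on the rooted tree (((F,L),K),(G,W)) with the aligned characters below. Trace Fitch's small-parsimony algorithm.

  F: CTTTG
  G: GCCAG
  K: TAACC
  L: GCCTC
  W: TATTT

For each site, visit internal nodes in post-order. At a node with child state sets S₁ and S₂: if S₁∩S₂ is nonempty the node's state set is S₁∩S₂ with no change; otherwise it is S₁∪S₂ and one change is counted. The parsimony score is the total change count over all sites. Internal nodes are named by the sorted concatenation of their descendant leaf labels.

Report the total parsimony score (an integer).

FL@0: {C} ∪ {G} = {C,G} (union, +1)
FKL@0: {C,G} ∪ {T} = {C,G,T} (union, +1)
GW@0: {G} ∪ {T} = {G,T} (union, +1)
FGKLW@0: {C,G,T} ∩ {G,T} = {G,T} (intersection, +0)
FL@1: {T} ∪ {C} = {C,T} (union, +1)
FKL@1: {C,T} ∪ {A} = {A,C,T} (union, +1)
GW@1: {C} ∪ {A} = {A,C} (union, +1)
FGKLW@1: {A,C,T} ∩ {A,C} = {A,C} (intersection, +0)
FL@2: {T} ∪ {C} = {C,T} (union, +1)
FKL@2: {C,T} ∪ {A} = {A,C,T} (union, +1)
GW@2: {C} ∪ {T} = {C,T} (union, +1)
FGKLW@2: {A,C,T} ∩ {C,T} = {C,T} (intersection, +0)
FL@3: {T} ∩ {T} = {T} (intersection, +0)
FKL@3: {T} ∪ {C} = {C,T} (union, +1)
GW@3: {A} ∪ {T} = {A,T} (union, +1)
FGKLW@3: {C,T} ∩ {A,T} = {T} (intersection, +0)
FL@4: {G} ∪ {C} = {C,G} (union, +1)
FKL@4: {C,G} ∩ {C} = {C} (intersection, +0)
GW@4: {G} ∪ {T} = {G,T} (union, +1)
FGKLW@4: {C} ∪ {G,T} = {C,G,T} (union, +1)
per-site changes: [3, 3, 3, 2, 3]; total = 14

14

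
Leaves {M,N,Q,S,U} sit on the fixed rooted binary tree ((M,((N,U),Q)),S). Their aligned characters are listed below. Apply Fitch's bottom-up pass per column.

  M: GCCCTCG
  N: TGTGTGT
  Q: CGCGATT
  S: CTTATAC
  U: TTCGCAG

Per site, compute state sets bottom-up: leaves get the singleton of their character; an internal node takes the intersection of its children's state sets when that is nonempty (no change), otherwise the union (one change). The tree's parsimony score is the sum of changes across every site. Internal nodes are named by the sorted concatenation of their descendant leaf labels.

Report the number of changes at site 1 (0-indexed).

[col 0] NU: children N:{T}, U:{T} ∩→ {T}; cost 0
[col 0] NQU: children NU:{T}, Q:{C} ∪→ {C,T}; cost 1
[col 0] MNQU: children M:{G}, NQU:{C,T} ∪→ {C,G,T}; cost 1
[col 0] MNQSU: children MNQU:{C,G,T}, S:{C} ∩→ {C}; cost 0
[col 1] NU: children N:{G}, U:{T} ∪→ {G,T}; cost 1
[col 1] NQU: children NU:{G,T}, Q:{G} ∩→ {G}; cost 0
[col 1] MNQU: children M:{C}, NQU:{G} ∪→ {C,G}; cost 1
[col 1] MNQSU: children MNQU:{C,G}, S:{T} ∪→ {C,G,T}; cost 1
[col 2] NU: children N:{T}, U:{C} ∪→ {C,T}; cost 1
[col 2] NQU: children NU:{C,T}, Q:{C} ∩→ {C}; cost 0
[col 2] MNQU: children M:{C}, NQU:{C} ∩→ {C}; cost 0
[col 2] MNQSU: children MNQU:{C}, S:{T} ∪→ {C,T}; cost 1
[col 3] NU: children N:{G}, U:{G} ∩→ {G}; cost 0
[col 3] NQU: children NU:{G}, Q:{G} ∩→ {G}; cost 0
[col 3] MNQU: children M:{C}, NQU:{G} ∪→ {C,G}; cost 1
[col 3] MNQSU: children MNQU:{C,G}, S:{A} ∪→ {A,C,G}; cost 1
[col 4] NU: children N:{T}, U:{C} ∪→ {C,T}; cost 1
[col 4] NQU: children NU:{C,T}, Q:{A} ∪→ {A,C,T}; cost 1
[col 4] MNQU: children M:{T}, NQU:{A,C,T} ∩→ {T}; cost 0
[col 4] MNQSU: children MNQU:{T}, S:{T} ∩→ {T}; cost 0
[col 5] NU: children N:{G}, U:{A} ∪→ {A,G}; cost 1
[col 5] NQU: children NU:{A,G}, Q:{T} ∪→ {A,G,T}; cost 1
[col 5] MNQU: children M:{C}, NQU:{A,G,T} ∪→ {A,C,G,T}; cost 1
[col 5] MNQSU: children MNQU:{A,C,G,T}, S:{A} ∩→ {A}; cost 0
[col 6] NU: children N:{T}, U:{G} ∪→ {G,T}; cost 1
[col 6] NQU: children NU:{G,T}, Q:{T} ∩→ {T}; cost 0
[col 6] MNQU: children M:{G}, NQU:{T} ∪→ {G,T}; cost 1
[col 6] MNQSU: children MNQU:{G,T}, S:{C} ∪→ {C,G,T}; cost 1
per-site changes: [2, 3, 2, 2, 2, 3, 3]; total = 17

3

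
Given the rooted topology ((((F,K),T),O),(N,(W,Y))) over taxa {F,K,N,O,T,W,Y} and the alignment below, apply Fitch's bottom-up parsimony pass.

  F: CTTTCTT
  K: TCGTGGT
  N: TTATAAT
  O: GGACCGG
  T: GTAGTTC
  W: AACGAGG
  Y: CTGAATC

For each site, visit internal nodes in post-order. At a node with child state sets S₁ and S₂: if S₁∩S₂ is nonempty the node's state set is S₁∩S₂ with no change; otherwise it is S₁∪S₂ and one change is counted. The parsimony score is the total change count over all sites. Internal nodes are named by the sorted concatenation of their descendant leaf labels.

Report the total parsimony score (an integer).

27

[col 0] FK: children F:{C}, K:{T} ∪→ {C,T}; cost 1
[col 0] FKT: children FK:{C,T}, T:{G} ∪→ {C,G,T}; cost 1
[col 0] FKOT: children FKT:{C,G,T}, O:{G} ∩→ {G}; cost 0
[col 0] WY: children W:{A}, Y:{C} ∪→ {A,C}; cost 1
[col 0] NWY: children N:{T}, WY:{A,C} ∪→ {A,C,T}; cost 1
[col 0] FKNOTWY: children FKOT:{G}, NWY:{A,C,T} ∪→ {A,C,G,T}; cost 1
[col 1] FK: children F:{T}, K:{C} ∪→ {C,T}; cost 1
[col 1] FKT: children FK:{C,T}, T:{T} ∩→ {T}; cost 0
[col 1] FKOT: children FKT:{T}, O:{G} ∪→ {G,T}; cost 1
[col 1] WY: children W:{A}, Y:{T} ∪→ {A,T}; cost 1
[col 1] NWY: children N:{T}, WY:{A,T} ∩→ {T}; cost 0
[col 1] FKNOTWY: children FKOT:{G,T}, NWY:{T} ∩→ {T}; cost 0
[col 2] FK: children F:{T}, K:{G} ∪→ {G,T}; cost 1
[col 2] FKT: children FK:{G,T}, T:{A} ∪→ {A,G,T}; cost 1
[col 2] FKOT: children FKT:{A,G,T}, O:{A} ∩→ {A}; cost 0
[col 2] WY: children W:{C}, Y:{G} ∪→ {C,G}; cost 1
[col 2] NWY: children N:{A}, WY:{C,G} ∪→ {A,C,G}; cost 1
[col 2] FKNOTWY: children FKOT:{A}, NWY:{A,C,G} ∩→ {A}; cost 0
[col 3] FK: children F:{T}, K:{T} ∩→ {T}; cost 0
[col 3] FKT: children FK:{T}, T:{G} ∪→ {G,T}; cost 1
[col 3] FKOT: children FKT:{G,T}, O:{C} ∪→ {C,G,T}; cost 1
[col 3] WY: children W:{G}, Y:{A} ∪→ {A,G}; cost 1
[col 3] NWY: children N:{T}, WY:{A,G} ∪→ {A,G,T}; cost 1
[col 3] FKNOTWY: children FKOT:{C,G,T}, NWY:{A,G,T} ∩→ {G,T}; cost 0
[col 4] FK: children F:{C}, K:{G} ∪→ {C,G}; cost 1
[col 4] FKT: children FK:{C,G}, T:{T} ∪→ {C,G,T}; cost 1
[col 4] FKOT: children FKT:{C,G,T}, O:{C} ∩→ {C}; cost 0
[col 4] WY: children W:{A}, Y:{A} ∩→ {A}; cost 0
[col 4] NWY: children N:{A}, WY:{A} ∩→ {A}; cost 0
[col 4] FKNOTWY: children FKOT:{C}, NWY:{A} ∪→ {A,C}; cost 1
[col 5] FK: children F:{T}, K:{G} ∪→ {G,T}; cost 1
[col 5] FKT: children FK:{G,T}, T:{T} ∩→ {T}; cost 0
[col 5] FKOT: children FKT:{T}, O:{G} ∪→ {G,T}; cost 1
[col 5] WY: children W:{G}, Y:{T} ∪→ {G,T}; cost 1
[col 5] NWY: children N:{A}, WY:{G,T} ∪→ {A,G,T}; cost 1
[col 5] FKNOTWY: children FKOT:{G,T}, NWY:{A,G,T} ∩→ {G,T}; cost 0
[col 6] FK: children F:{T}, K:{T} ∩→ {T}; cost 0
[col 6] FKT: children FK:{T}, T:{C} ∪→ {C,T}; cost 1
[col 6] FKOT: children FKT:{C,T}, O:{G} ∪→ {C,G,T}; cost 1
[col 6] WY: children W:{G}, Y:{C} ∪→ {C,G}; cost 1
[col 6] NWY: children N:{T}, WY:{C,G} ∪→ {C,G,T}; cost 1
[col 6] FKNOTWY: children FKOT:{C,G,T}, NWY:{C,G,T} ∩→ {C,G,T}; cost 0
per-site changes: [5, 3, 4, 4, 3, 4, 4]; total = 27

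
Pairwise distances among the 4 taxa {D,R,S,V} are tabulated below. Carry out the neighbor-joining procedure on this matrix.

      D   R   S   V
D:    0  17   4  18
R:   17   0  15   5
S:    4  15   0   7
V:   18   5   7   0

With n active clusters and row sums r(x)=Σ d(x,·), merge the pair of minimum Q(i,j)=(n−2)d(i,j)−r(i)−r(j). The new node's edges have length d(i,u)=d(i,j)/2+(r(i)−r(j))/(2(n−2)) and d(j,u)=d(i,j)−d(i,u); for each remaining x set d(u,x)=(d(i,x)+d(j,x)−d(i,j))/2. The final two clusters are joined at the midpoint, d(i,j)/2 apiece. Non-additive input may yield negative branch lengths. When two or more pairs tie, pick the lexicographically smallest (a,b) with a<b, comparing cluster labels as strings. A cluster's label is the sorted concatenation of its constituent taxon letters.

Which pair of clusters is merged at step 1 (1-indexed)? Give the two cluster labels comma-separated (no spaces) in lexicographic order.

step 1: merge (D,S) at d=4, Q=-57; branch lengths D→21/4, S→-5/4; new cluster DS
  updated: d(DS,R)=14, d(DS,V)=21/2
step 2: merge (DS,R) at d=14, Q=-59/2; branch lengths DS→39/4, R→17/4; new cluster DRS
  updated: d(DRS,V)=3/4
step 3: merge (DRS,V) at d=3/4; branch lengths DRS→3/8, V→3/8; new cluster DRSV
final tree: (((D:21/4,S:-5/4):39/4,R:17/4):3/8,V:3/8)
total length: 75/4

D,S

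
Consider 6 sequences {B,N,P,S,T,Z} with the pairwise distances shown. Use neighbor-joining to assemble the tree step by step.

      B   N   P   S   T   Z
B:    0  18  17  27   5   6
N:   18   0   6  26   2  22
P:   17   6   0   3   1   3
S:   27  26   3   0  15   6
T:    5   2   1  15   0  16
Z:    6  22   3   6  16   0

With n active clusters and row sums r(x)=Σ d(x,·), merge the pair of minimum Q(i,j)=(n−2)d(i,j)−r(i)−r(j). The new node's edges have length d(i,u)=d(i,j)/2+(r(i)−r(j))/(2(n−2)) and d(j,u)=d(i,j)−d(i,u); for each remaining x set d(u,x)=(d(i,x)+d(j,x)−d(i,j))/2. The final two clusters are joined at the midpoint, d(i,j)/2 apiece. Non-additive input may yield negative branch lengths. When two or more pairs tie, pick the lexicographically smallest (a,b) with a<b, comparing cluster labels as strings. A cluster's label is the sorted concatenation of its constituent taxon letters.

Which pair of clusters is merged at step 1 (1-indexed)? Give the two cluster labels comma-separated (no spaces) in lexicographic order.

S,Z

1. join S+Z (d=6, Q=-106) ⇒ SZ; edges |S|=6, |Z|=0
  updated: d(B,SZ)=27/2, d(N,SZ)=21, d(P,SZ)=0, d(SZ,T)=25/2
2. join P+SZ (d=0, Q=-71) ⇒ PSZ; edges |P|=-23/6, |SZ|=23/6
  updated: d(B,PSZ)=61/4, d(N,PSZ)=27/2, d(PSZ,T)=27/4
3. join B+PSZ (d=61/4, Q=-173/4) ⇒ BPSZ; edges |B|=133/16, |PSZ|=111/16
  updated: d(BPSZ,N)=65/8, d(BPSZ,T)=-7/4
4. join BPSZ+N (d=65/8, Q=-67/8) ⇒ BNPSZ; edges |BPSZ|=35/16, |N|=95/16
  updated: d(BNPSZ,T)=-63/16
5. join BNPSZ+T (d=-63/16) ⇒ BNPSTZ; edges |BNPSZ|=-63/32, |T|=-63/32
final tree: (((B:133/16,(P:-23/6,(S:6,Z:0):23/6):111/16):35/16,N:95/16):-63/32,T:-63/32)
total length: 407/16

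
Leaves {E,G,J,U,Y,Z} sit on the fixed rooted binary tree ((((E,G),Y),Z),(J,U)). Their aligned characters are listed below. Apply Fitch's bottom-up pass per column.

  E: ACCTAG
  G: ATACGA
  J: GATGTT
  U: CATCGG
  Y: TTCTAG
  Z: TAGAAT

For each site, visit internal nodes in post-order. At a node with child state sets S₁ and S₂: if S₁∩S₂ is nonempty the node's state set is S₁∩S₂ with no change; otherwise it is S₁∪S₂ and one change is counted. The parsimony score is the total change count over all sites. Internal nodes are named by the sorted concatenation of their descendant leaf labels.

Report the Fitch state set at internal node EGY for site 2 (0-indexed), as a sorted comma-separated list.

[col 0] EG: children E:{A}, G:{A} ∩→ {A}; cost 0
[col 0] EGY: children EG:{A}, Y:{T} ∪→ {A,T}; cost 1
[col 0] EGYZ: children EGY:{A,T}, Z:{T} ∩→ {T}; cost 0
[col 0] JU: children J:{G}, U:{C} ∪→ {C,G}; cost 1
[col 0] EGJUYZ: children EGYZ:{T}, JU:{C,G} ∪→ {C,G,T}; cost 1
[col 1] EG: children E:{C}, G:{T} ∪→ {C,T}; cost 1
[col 1] EGY: children EG:{C,T}, Y:{T} ∩→ {T}; cost 0
[col 1] EGYZ: children EGY:{T}, Z:{A} ∪→ {A,T}; cost 1
[col 1] JU: children J:{A}, U:{A} ∩→ {A}; cost 0
[col 1] EGJUYZ: children EGYZ:{A,T}, JU:{A} ∩→ {A}; cost 0
[col 2] EG: children E:{C}, G:{A} ∪→ {A,C}; cost 1
[col 2] EGY: children EG:{A,C}, Y:{C} ∩→ {C}; cost 0
[col 2] EGYZ: children EGY:{C}, Z:{G} ∪→ {C,G}; cost 1
[col 2] JU: children J:{T}, U:{T} ∩→ {T}; cost 0
[col 2] EGJUYZ: children EGYZ:{C,G}, JU:{T} ∪→ {C,G,T}; cost 1
[col 3] EG: children E:{T}, G:{C} ∪→ {C,T}; cost 1
[col 3] EGY: children EG:{C,T}, Y:{T} ∩→ {T}; cost 0
[col 3] EGYZ: children EGY:{T}, Z:{A} ∪→ {A,T}; cost 1
[col 3] JU: children J:{G}, U:{C} ∪→ {C,G}; cost 1
[col 3] EGJUYZ: children EGYZ:{A,T}, JU:{C,G} ∪→ {A,C,G,T}; cost 1
[col 4] EG: children E:{A}, G:{G} ∪→ {A,G}; cost 1
[col 4] EGY: children EG:{A,G}, Y:{A} ∩→ {A}; cost 0
[col 4] EGYZ: children EGY:{A}, Z:{A} ∩→ {A}; cost 0
[col 4] JU: children J:{T}, U:{G} ∪→ {G,T}; cost 1
[col 4] EGJUYZ: children EGYZ:{A}, JU:{G,T} ∪→ {A,G,T}; cost 1
[col 5] EG: children E:{G}, G:{A} ∪→ {A,G}; cost 1
[col 5] EGY: children EG:{A,G}, Y:{G} ∩→ {G}; cost 0
[col 5] EGYZ: children EGY:{G}, Z:{T} ∪→ {G,T}; cost 1
[col 5] JU: children J:{T}, U:{G} ∪→ {G,T}; cost 1
[col 5] EGJUYZ: children EGYZ:{G,T}, JU:{G,T} ∩→ {G,T}; cost 0
per-site changes: [3, 2, 3, 4, 3, 3]; total = 18

C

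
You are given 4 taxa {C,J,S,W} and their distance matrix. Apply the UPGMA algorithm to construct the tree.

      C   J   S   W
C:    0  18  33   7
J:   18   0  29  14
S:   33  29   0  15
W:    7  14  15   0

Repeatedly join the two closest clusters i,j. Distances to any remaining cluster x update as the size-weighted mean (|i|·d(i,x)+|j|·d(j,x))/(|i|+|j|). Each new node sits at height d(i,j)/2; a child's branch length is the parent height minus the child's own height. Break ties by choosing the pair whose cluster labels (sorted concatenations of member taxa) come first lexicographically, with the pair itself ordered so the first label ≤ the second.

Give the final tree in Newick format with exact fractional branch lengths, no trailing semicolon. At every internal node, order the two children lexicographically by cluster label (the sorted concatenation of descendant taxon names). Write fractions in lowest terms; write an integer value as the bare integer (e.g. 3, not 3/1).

iteration 1: select C,W (d=7); attach at lengths (7/2, 7/2); label the merged cluster CW
  updated: d(CW,J)=16, d(CW,S)=24
iteration 2: select CW,J (d=16); attach at lengths (9/2, 8); label the merged cluster CJW
  updated: d(CJW,S)=77/3
iteration 3: select CJW,S (d=77/3); attach at lengths (29/6, 77/6); label the merged cluster CJSW
final tree: (((C:7/2,W:7/2):9/2,J:8):29/6,S:77/6)
total length: 223/6

(((C:7/2,W:7/2):9/2,J:8):29/6,S:77/6)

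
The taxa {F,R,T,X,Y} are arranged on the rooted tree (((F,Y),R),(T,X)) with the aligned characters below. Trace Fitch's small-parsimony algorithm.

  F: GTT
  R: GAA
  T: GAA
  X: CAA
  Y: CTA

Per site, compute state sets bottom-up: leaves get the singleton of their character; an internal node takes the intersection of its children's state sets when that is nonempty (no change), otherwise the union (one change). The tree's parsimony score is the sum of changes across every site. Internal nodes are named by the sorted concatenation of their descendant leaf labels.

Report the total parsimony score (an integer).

4

FY@0: {G} ∪ {C} = {C,G} (union, +1)
FRY@0: {C,G} ∩ {G} = {G} (intersection, +0)
TX@0: {G} ∪ {C} = {C,G} (union, +1)
FRTXY@0: {G} ∩ {C,G} = {G} (intersection, +0)
FY@1: {T} ∩ {T} = {T} (intersection, +0)
FRY@1: {T} ∪ {A} = {A,T} (union, +1)
TX@1: {A} ∩ {A} = {A} (intersection, +0)
FRTXY@1: {A,T} ∩ {A} = {A} (intersection, +0)
FY@2: {T} ∪ {A} = {A,T} (union, +1)
FRY@2: {A,T} ∩ {A} = {A} (intersection, +0)
TX@2: {A} ∩ {A} = {A} (intersection, +0)
FRTXY@2: {A} ∩ {A} = {A} (intersection, +0)
per-site changes: [2, 1, 1]; total = 4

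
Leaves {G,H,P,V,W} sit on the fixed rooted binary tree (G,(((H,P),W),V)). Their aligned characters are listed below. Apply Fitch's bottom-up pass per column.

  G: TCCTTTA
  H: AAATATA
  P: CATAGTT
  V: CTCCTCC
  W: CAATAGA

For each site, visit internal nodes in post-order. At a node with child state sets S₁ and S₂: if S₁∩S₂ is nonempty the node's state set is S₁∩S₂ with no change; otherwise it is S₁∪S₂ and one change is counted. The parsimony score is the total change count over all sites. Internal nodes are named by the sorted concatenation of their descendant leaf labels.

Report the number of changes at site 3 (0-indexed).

site 0, node HP: H={A} ∪ P={C} → {A,C} (+1)
site 0, node HPW: HP={A,C} ∩ W={C} → {C} (+0)
site 0, node HPVW: HPW={C} ∩ V={C} → {C} (+0)
site 0, node GHPVW: G={T} ∪ HPVW={C} → {C,T} (+1)
site 1, node HP: H={A} ∩ P={A} → {A} (+0)
site 1, node HPW: HP={A} ∩ W={A} → {A} (+0)
site 1, node HPVW: HPW={A} ∪ V={T} → {A,T} (+1)
site 1, node GHPVW: G={C} ∪ HPVW={A,T} → {A,C,T} (+1)
site 2, node HP: H={A} ∪ P={T} → {A,T} (+1)
site 2, node HPW: HP={A,T} ∩ W={A} → {A} (+0)
site 2, node HPVW: HPW={A} ∪ V={C} → {A,C} (+1)
site 2, node GHPVW: G={C} ∩ HPVW={A,C} → {C} (+0)
site 3, node HP: H={T} ∪ P={A} → {A,T} (+1)
site 3, node HPW: HP={A,T} ∩ W={T} → {T} (+0)
site 3, node HPVW: HPW={T} ∪ V={C} → {C,T} (+1)
site 3, node GHPVW: G={T} ∩ HPVW={C,T} → {T} (+0)
site 4, node HP: H={A} ∪ P={G} → {A,G} (+1)
site 4, node HPW: HP={A,G} ∩ W={A} → {A} (+0)
site 4, node HPVW: HPW={A} ∪ V={T} → {A,T} (+1)
site 4, node GHPVW: G={T} ∩ HPVW={A,T} → {T} (+0)
site 5, node HP: H={T} ∩ P={T} → {T} (+0)
site 5, node HPW: HP={T} ∪ W={G} → {G,T} (+1)
site 5, node HPVW: HPW={G,T} ∪ V={C} → {C,G,T} (+1)
site 5, node GHPVW: G={T} ∩ HPVW={C,G,T} → {T} (+0)
site 6, node HP: H={A} ∪ P={T} → {A,T} (+1)
site 6, node HPW: HP={A,T} ∩ W={A} → {A} (+0)
site 6, node HPVW: HPW={A} ∪ V={C} → {A,C} (+1)
site 6, node GHPVW: G={A} ∩ HPVW={A,C} → {A} (+0)
per-site changes: [2, 2, 2, 2, 2, 2, 2]; total = 14

2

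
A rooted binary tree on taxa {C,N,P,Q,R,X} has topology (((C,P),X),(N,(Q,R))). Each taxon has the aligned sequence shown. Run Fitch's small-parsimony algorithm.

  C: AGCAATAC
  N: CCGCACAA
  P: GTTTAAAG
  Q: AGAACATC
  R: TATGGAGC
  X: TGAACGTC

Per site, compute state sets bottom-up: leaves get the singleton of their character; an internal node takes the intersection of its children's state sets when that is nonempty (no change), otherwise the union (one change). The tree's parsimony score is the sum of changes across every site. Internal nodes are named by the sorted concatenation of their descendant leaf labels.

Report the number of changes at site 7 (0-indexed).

site 0, node CP: C={A} ∪ P={G} → {A,G} (+1)
site 0, node CPX: CP={A,G} ∪ X={T} → {A,G,T} (+1)
site 0, node QR: Q={A} ∪ R={T} → {A,T} (+1)
site 0, node NQR: N={C} ∪ QR={A,T} → {A,C,T} (+1)
site 0, node CNPQRX: CPX={A,G,T} ∩ NQR={A,C,T} → {A,T} (+0)
site 1, node CP: C={G} ∪ P={T} → {G,T} (+1)
site 1, node CPX: CP={G,T} ∩ X={G} → {G} (+0)
site 1, node QR: Q={G} ∪ R={A} → {A,G} (+1)
site 1, node NQR: N={C} ∪ QR={A,G} → {A,C,G} (+1)
site 1, node CNPQRX: CPX={G} ∩ NQR={A,C,G} → {G} (+0)
site 2, node CP: C={C} ∪ P={T} → {C,T} (+1)
site 2, node CPX: CP={C,T} ∪ X={A} → {A,C,T} (+1)
site 2, node QR: Q={A} ∪ R={T} → {A,T} (+1)
site 2, node NQR: N={G} ∪ QR={A,T} → {A,G,T} (+1)
site 2, node CNPQRX: CPX={A,C,T} ∩ NQR={A,G,T} → {A,T} (+0)
site 3, node CP: C={A} ∪ P={T} → {A,T} (+1)
site 3, node CPX: CP={A,T} ∩ X={A} → {A} (+0)
site 3, node QR: Q={A} ∪ R={G} → {A,G} (+1)
site 3, node NQR: N={C} ∪ QR={A,G} → {A,C,G} (+1)
site 3, node CNPQRX: CPX={A} ∩ NQR={A,C,G} → {A} (+0)
site 4, node CP: C={A} ∩ P={A} → {A} (+0)
site 4, node CPX: CP={A} ∪ X={C} → {A,C} (+1)
site 4, node QR: Q={C} ∪ R={G} → {C,G} (+1)
site 4, node NQR: N={A} ∪ QR={C,G} → {A,C,G} (+1)
site 4, node CNPQRX: CPX={A,C} ∩ NQR={A,C,G} → {A,C} (+0)
site 5, node CP: C={T} ∪ P={A} → {A,T} (+1)
site 5, node CPX: CP={A,T} ∪ X={G} → {A,G,T} (+1)
site 5, node QR: Q={A} ∩ R={A} → {A} (+0)
site 5, node NQR: N={C} ∪ QR={A} → {A,C} (+1)
site 5, node CNPQRX: CPX={A,G,T} ∩ NQR={A,C} → {A} (+0)
site 6, node CP: C={A} ∩ P={A} → {A} (+0)
site 6, node CPX: CP={A} ∪ X={T} → {A,T} (+1)
site 6, node QR: Q={T} ∪ R={G} → {G,T} (+1)
site 6, node NQR: N={A} ∪ QR={G,T} → {A,G,T} (+1)
site 6, node CNPQRX: CPX={A,T} ∩ NQR={A,G,T} → {A,T} (+0)
site 7, node CP: C={C} ∪ P={G} → {C,G} (+1)
site 7, node CPX: CP={C,G} ∩ X={C} → {C} (+0)
site 7, node QR: Q={C} ∩ R={C} → {C} (+0)
site 7, node NQR: N={A} ∪ QR={C} → {A,C} (+1)
site 7, node CNPQRX: CPX={C} ∩ NQR={A,C} → {C} (+0)
per-site changes: [4, 3, 4, 3, 3, 3, 3, 2]; total = 25

2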